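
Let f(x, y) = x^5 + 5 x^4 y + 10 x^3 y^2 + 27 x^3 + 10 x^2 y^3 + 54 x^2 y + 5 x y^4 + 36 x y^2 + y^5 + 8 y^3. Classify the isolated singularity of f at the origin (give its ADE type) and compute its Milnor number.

Type E_{8}, Milnor number mu = 8.

The Hessian of f at 0 is [[0, 0], [0, 0]] with rank 0, so corank 2. A Groebner basis of the Jacobian ideal J(f) in C{x,y} is {y^5, x*y^3 + 3*y^4/4, x^2 + 4*x*y/3 + 4*y^2/9}; counting standard monomials gives mu = 8. Corank 2; j^3 = (3*x + 2*y)^3 is a perfect cube, so E-series; the 5-jet and mu = 8 give E_8.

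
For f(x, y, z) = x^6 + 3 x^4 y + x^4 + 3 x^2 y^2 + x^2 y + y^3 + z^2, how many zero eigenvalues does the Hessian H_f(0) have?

The Hessian at 0 is [[0, 0, 0], [0, 0, 0], [0, 0, 2]] of rank 1; hence corank 2.

2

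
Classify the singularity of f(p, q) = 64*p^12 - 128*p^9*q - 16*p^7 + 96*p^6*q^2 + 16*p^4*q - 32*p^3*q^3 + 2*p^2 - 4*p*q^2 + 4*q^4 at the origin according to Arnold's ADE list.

The Hessian of f at 0 has rank 1. Corank 1: A-series; mu = 3 gives A_3.

A_{3}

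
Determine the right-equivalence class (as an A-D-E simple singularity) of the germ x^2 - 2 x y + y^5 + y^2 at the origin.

The Hessian of f at 0 has rank 1. Corank 1: A-series; mu = 4 gives A_4.

A4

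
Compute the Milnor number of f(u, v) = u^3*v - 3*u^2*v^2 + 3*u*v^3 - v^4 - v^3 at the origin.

The Hessian of f at 0 has rank 0. Corank 2; j^3 = -v^3 is a perfect cube, so E-series; the 4-jet and mu = 7 give E_7.

7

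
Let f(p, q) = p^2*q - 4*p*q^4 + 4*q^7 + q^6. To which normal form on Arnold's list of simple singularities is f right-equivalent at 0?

D_{7}

The Hessian of f at 0 is [[0, 0], [0, 0]] with rank 0, so corank 2. A Groebner basis of the Jacobian ideal J(f) in C{p,q} is {-p*q/2 + q^4, p^3, p^2*q, p^2/3 + p*q^2}; counting standard monomials gives mu = 7. Corank 2; j^3 = p^2*q has shape L^2 M (L != M), so D-series; mu = 7 gives D_7.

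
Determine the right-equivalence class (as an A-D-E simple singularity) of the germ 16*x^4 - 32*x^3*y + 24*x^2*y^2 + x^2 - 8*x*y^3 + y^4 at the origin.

The Hessian of f at 0 has rank 1. Corank 1: A-series; mu = 3 gives A_3.

A_{3}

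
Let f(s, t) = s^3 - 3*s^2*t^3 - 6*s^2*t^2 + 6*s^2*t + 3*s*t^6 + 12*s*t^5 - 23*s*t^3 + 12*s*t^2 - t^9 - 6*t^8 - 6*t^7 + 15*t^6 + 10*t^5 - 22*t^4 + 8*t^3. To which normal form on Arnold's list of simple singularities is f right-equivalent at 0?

E_7

The Hessian of f at 0 is [[0, 0], [0, 0]] with rank 0, so corank 2. A Groebner basis of the Jacobian ideal J(f) in C{s,t} is {-s^2/4 - s*t + t^4 - t^3/12 - t^2, s^3 - 13*s^2/2 - 26*s*t + 35*t^3/6 - 26*t^2, s^2*t + 25*s^2/12 + 25*s*t/3 - 119*t^3/36 + 25*t^2/3, -s^2/2 + s*t^2 - 2*s*t + 11*t^3/6 - 2*t^2}; counting standard monomials gives mu = 7. Corank 2; j^3 = (s + 2*t)^3 is a perfect cube, so E-series; the 4-jet and mu = 7 give E_7.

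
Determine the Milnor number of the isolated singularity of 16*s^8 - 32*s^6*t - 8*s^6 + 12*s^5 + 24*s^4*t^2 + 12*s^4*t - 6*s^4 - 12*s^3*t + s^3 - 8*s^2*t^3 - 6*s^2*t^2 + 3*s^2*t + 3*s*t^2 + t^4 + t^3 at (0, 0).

6

The Hessian of f at 0 has rank 0. Corank 2; j^3 = (s + t)^3 is a perfect cube, so E-series; the 4-jet and mu = 6 give E_6.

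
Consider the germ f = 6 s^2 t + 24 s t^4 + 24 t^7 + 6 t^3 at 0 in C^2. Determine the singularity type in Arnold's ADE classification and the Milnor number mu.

Type D4, Milnor number mu = 4.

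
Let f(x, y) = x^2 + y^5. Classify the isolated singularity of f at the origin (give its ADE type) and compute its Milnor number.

The Hessian of f at 0 has rank 1. Corank 1: A-series; mu = 4 gives A_4.

Type A4, Milnor number mu = 4.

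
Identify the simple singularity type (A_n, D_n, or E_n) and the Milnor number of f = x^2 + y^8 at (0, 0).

The Hessian of f at 0 is [[2, 0], [0, 0]] with rank 1, so corank 1. A Groebner basis of the Jacobian ideal J(f) in C{x,y} is {y^7, x}; counting standard monomials gives mu = 7. Corank 1: A-series; mu = 7 gives A_7.

Type A7, Milnor number mu = 7.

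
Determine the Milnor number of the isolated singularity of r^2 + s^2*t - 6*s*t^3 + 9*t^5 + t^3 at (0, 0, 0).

The Hessian of f at 0 is [[0, 0, 0], [0, 0, 0], [0, 0, 2]] with rank 1, so corank 2. A Groebner basis of the Jacobian ideal J(f) in C{s,t,r} is {t^3, s^2 + 3*t^2, s*t, r}; counting standard monomials gives mu = 4. Corank 2; j^3 = t*(s^2 + t^2) splits into three distinct lines over C (the quadratic factor has nonzero discriminant), so D_4.

4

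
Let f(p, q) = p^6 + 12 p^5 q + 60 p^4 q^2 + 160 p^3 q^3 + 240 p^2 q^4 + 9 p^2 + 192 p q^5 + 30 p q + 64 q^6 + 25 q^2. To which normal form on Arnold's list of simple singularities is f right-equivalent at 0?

A_5

The Hessian of f at 0 has rank 1. Corank 1: A-series; mu = 5 gives A_5.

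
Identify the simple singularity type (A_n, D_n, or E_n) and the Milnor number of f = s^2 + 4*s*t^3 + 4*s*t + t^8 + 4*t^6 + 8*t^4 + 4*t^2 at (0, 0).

Type A7, Milnor number mu = 7.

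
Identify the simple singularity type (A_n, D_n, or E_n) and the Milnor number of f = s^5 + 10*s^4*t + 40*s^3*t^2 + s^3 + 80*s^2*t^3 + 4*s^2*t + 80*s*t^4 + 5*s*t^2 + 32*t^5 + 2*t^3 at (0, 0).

Type D_6, Milnor number mu = 6.

The Hessian of f at 0 has rank 0. Corank 2; j^3 = (s + t)^2*(s + 2*t) has shape L^2 M (L != M), so D-series; mu = 6 gives D_6.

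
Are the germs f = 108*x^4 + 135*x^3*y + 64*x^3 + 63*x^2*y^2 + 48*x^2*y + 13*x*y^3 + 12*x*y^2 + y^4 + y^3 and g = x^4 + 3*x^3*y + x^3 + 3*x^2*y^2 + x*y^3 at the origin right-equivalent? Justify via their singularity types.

Yes.

The Hessian of f at 0 has rank 0. Corank 2; j^3 = (4*x + y)^3 is a perfect cube, so E-series; the 4-jet and mu = 7 give E_7. The Hessian of g at 0 has rank 0. Corank 2; j^3 = x^3 is a perfect cube, so E-series; the 4-jet and mu = 7 give E_7. Both have type E_7, hence right-equivalent.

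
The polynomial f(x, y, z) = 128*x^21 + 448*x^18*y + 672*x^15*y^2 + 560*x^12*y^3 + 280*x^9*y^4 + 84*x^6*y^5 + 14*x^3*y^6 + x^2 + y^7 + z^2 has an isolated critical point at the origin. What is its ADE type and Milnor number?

Type A6, Milnor number mu = 6.

The Hessian of f at 0 is [[2, 0, 0], [0, 0, 0], [0, 0, 2]] with rank 2, so corank 1. A Groebner basis of the Jacobian ideal J(f) in C{x,y,z} is {y^6, x, z}; counting standard monomials gives mu = 6. Corank 1: A-series; mu = 6 gives A_6.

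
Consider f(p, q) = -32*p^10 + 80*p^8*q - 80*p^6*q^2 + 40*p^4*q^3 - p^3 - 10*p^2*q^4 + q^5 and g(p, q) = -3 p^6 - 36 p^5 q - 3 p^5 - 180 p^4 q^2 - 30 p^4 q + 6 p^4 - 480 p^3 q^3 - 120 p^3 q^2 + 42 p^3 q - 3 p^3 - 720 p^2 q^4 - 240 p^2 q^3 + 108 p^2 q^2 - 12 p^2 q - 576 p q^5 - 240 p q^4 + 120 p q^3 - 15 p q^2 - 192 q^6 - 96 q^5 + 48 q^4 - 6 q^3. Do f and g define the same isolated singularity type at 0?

No.

The Hessian of f at 0 has rank 0. Corank 2; j^3 = -p^3 is a perfect cube, so E-series; the 5-jet and mu = 8 give E_8. The Hessian of g at 0 has rank 0. Corank 2; j^3 = -3*(p + q)^2*(p + 2*q) has shape L^2 M (L != M), so D-series; mu = 7 gives D_7. f is E_8 but g is D_7, hence not right-equivalent.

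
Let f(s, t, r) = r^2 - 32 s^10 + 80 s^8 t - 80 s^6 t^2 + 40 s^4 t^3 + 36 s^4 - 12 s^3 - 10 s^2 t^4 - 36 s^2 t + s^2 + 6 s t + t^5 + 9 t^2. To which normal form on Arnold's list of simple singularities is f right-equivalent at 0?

A4

The Hessian of f at 0 is [[2, 6, 0], [6, 18, 0], [0, 0, 2]] with rank 2, so corank 1. A Groebner basis of the Jacobian ideal J(f) in C{s,t,r} is {s/1944 + t^3 - t^2/36 + t/648, s^2 - s/6 - t/2, s*t + s/36 + 3*t^2/2 + t/12, r}; counting standard monomials gives mu = 4. Corank 1: A-series; mu = 4 gives A_4.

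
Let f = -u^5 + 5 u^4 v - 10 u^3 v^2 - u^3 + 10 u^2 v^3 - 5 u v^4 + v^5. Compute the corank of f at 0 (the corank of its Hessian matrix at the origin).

2

The Hessian at 0 is [[0, 0], [0, 0]] of rank 0; hence corank 2.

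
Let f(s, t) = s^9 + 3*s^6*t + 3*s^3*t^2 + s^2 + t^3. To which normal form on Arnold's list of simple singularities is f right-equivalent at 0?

The Hessian of f at 0 has rank 1. Corank 1: A-series; mu = 2 gives A_2.

A2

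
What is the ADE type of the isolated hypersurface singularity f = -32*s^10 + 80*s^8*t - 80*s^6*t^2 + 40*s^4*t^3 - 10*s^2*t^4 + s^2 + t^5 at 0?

A_4

The Hessian of f at 0 has rank 1. Corank 1: A-series; mu = 4 gives A_4.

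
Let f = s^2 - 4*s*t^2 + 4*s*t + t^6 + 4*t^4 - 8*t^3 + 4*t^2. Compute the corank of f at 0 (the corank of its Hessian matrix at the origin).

1

Hessian at 0 has rank 1.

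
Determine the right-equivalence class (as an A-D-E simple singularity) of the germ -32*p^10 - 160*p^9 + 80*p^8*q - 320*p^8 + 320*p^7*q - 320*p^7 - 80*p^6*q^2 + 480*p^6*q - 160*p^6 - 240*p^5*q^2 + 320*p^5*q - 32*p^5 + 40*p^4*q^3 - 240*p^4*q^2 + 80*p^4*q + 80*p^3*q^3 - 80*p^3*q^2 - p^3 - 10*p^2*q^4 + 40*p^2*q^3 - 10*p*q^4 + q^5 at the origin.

The Hessian of f at 0 has rank 0. Corank 2; j^3 = -p^3 is a perfect cube, so E-series; the 5-jet and mu = 8 give E_8.

E_8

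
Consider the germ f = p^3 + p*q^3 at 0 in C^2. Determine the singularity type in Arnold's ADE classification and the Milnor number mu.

Type E_7, Milnor number mu = 7.

The Hessian of f at 0 has rank 0. Corank 2; j^3 = p^3 is a perfect cube, so E-series; the 4-jet and mu = 7 give E_7.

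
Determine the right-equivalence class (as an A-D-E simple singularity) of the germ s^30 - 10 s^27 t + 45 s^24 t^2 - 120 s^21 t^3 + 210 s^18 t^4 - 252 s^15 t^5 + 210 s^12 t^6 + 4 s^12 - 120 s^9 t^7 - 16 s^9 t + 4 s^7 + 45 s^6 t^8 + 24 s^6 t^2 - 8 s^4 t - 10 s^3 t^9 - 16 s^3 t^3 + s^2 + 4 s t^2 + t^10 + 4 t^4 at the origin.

A_9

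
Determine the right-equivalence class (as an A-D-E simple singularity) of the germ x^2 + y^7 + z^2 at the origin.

A6

The Hessian of f at 0 has rank 2. Corank 1: A-series; mu = 6 gives A_6.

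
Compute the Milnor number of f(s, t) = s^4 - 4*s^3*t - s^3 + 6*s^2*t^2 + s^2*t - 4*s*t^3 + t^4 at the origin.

5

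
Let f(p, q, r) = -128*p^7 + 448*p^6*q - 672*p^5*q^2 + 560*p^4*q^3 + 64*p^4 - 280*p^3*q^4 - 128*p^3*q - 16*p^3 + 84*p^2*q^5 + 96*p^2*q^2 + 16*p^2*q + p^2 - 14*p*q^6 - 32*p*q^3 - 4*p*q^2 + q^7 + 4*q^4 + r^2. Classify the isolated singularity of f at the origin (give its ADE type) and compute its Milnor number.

The Hessian of f at 0 has rank 2. Corank 1: A-series; mu = 6 gives A_6.

Type A_6, Milnor number mu = 6.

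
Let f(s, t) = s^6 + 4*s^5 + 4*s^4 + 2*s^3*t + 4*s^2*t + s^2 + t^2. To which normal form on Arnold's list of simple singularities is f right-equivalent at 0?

The Hessian of f at 0 has rank 2. Corank 0: nondegenerate Morse point, so A_1.

A_{1}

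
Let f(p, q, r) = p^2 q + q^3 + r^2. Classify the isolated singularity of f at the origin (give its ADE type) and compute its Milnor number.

Type D_{4}, Milnor number mu = 4.

The Hessian of f at 0 is [[0, 0, 0], [0, 0, 0], [0, 0, 2]] with rank 1, so corank 2. A Groebner basis of the Jacobian ideal J(f) in C{p,q,r} is {q^3, p^2 + 3*q^2, p*q, r}; counting standard monomials gives mu = 4. Corank 2; j^3 = q*(p^2 + q^2) splits into three distinct lines over C (the quadratic factor has nonzero discriminant), so D_4.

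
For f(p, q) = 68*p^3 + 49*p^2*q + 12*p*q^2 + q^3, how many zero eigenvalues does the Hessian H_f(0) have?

The Hessian at 0 is [[0, 0], [0, 0]] of rank 0; hence corank 2.

2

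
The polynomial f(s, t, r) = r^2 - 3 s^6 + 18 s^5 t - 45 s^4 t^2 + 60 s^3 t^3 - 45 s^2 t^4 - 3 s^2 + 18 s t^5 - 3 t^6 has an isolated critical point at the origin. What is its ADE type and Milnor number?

The Hessian of f at 0 has rank 2. Corank 1: A-series; mu = 5 gives A_5.

Type A_5, Milnor number mu = 5.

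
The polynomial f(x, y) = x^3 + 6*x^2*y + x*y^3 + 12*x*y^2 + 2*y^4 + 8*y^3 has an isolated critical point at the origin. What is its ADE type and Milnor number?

Type E_7, Milnor number mu = 7.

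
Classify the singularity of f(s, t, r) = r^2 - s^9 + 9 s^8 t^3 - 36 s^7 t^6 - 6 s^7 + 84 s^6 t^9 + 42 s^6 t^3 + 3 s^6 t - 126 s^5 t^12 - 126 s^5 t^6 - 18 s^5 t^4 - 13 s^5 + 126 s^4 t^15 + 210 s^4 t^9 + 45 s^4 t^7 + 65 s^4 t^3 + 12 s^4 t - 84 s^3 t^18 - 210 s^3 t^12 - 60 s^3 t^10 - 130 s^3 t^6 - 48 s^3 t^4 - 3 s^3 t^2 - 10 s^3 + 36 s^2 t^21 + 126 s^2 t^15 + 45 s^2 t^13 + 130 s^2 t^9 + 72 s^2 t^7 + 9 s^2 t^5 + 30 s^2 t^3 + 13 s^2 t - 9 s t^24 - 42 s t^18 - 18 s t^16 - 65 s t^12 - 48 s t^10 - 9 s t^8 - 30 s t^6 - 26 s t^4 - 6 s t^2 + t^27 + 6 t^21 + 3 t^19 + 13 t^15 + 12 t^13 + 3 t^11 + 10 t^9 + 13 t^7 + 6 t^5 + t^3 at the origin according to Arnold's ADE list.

The Hessian of f at 0 is [[0, 0, 0], [0, 0, 0], [0, 0, 2]] with rank 1, so corank 2. A Groebner basis of the Jacobian ideal J(f) in C{s,t,r} is {t^3, s^2 - 3*t^2/11, s*t - 6*t^2/11, r}; counting standard monomials gives mu = 4. Corank 2; j^3 = -(2*s - t)*(5*s^2 - 4*s*t + t^2) splits into three distinct lines over C (the quadratic factor has nonzero discriminant), so D_4.

D_4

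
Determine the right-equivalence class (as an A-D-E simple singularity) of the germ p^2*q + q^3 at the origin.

D4

The Hessian of f at 0 has rank 0. Corank 2; j^3 = q*(p^2 + q^2) splits into three distinct lines over C (the quadratic factor has nonzero discriminant), so D_4.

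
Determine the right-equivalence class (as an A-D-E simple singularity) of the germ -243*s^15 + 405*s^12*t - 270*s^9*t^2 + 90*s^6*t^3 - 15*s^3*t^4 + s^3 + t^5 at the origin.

E_{8}

The Hessian of f at 0 has rank 0. Corank 2; j^3 = s^3 is a perfect cube, so E-series; the 5-jet and mu = 8 give E_8.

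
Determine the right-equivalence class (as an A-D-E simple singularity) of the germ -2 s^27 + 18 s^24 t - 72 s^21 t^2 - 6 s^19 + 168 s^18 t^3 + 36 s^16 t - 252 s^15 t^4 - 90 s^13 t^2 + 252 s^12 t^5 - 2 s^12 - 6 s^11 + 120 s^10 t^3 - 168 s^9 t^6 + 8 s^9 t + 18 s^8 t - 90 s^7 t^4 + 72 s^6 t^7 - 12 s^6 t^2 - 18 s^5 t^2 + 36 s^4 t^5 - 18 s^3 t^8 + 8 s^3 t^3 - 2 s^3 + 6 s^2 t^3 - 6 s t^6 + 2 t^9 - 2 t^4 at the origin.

The Hessian of f at 0 has rank 0. Corank 2; j^3 = -2*s^3 is a perfect cube, so E-series; the 4-jet and mu = 6 give E_6.

E6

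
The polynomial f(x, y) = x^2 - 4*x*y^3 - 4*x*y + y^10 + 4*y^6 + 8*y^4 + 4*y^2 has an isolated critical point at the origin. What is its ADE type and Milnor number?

Type A_{9}, Milnor number mu = 9.

The Hessian of f at 0 is [[2, -4], [-4, 8]] with rank 1, so corank 1. A Groebner basis of the Jacobian ideal J(f) in C{x,y} is {x^3 - 6*x^2*y + 12*x*y^2 - 4*x + 8*y, -x/2 + y^3 + y}; counting standard monomials gives mu = 9. Corank 1: A-series; mu = 9 gives A_9.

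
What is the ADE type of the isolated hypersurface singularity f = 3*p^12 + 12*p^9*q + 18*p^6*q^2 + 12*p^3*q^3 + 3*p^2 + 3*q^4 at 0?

The Hessian of f at 0 has rank 1. Corank 1: A-series; mu = 3 gives A_3.

A_3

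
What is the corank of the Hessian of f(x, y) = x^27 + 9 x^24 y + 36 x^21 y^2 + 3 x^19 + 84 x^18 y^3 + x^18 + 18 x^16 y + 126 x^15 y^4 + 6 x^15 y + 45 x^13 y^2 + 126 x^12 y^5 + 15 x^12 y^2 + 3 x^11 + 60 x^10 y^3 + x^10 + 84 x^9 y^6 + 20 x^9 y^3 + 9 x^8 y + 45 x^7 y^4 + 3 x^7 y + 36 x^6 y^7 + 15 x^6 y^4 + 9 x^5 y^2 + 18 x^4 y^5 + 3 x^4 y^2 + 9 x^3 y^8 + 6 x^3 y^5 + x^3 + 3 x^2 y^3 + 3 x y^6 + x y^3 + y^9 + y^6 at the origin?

2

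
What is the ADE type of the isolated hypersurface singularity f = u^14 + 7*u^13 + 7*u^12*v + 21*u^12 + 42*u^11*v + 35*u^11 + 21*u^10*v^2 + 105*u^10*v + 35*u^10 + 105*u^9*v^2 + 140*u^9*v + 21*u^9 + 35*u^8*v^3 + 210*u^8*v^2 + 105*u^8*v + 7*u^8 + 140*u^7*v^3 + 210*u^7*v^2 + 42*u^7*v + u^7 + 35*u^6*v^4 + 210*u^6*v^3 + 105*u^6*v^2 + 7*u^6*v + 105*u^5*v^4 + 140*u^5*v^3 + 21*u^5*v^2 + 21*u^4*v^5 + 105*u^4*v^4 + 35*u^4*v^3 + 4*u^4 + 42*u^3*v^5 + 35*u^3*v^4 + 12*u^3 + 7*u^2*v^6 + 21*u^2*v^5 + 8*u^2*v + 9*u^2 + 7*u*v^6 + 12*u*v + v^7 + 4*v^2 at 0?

A_{6}

The Hessian of f at 0 has rank 1. Corank 1: A-series; mu = 6 gives A_6.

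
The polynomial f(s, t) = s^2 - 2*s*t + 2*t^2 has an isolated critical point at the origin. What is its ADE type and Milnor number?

Type A1, Milnor number mu = 1.

The Hessian of f at 0 has rank 2. Corank 0: nondegenerate Morse point, so A_1.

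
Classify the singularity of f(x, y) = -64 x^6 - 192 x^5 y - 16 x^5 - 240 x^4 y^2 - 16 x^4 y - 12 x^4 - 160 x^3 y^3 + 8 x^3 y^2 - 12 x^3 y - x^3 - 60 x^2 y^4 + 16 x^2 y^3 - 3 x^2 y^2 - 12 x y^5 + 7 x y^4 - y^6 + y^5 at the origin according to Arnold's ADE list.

The Hessian of f at 0 is [[0, 0], [0, 0]] with rank 0, so corank 2. A Groebner basis of the Jacobian ideal J(f) in C{x,y} is {-x^2/16 + x*y^3 - x*y^2/8, x^2/2 + x*y^2 + y^4, x^3, x^2*y + x^2/8 + x*y^2/4}; counting standard monomials gives mu = 8. Corank 2; j^3 = -x^3 is a perfect cube, so E-series; the 5-jet and mu = 8 give E_8.

E8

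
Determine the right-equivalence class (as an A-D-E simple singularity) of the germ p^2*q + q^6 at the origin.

The Hessian of f at 0 is [[0, 0], [0, 0]] with rank 0, so corank 2. A Groebner basis of the Jacobian ideal J(f) in C{p,q} is {p^2/6 + q^5, p^3, p*q}; counting standard monomials gives mu = 7. Corank 2; j^3 = p^2*q has shape L^2 M (L != M), so D-series; mu = 7 gives D_7.

D7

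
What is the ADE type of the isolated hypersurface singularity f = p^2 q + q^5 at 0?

D_{6}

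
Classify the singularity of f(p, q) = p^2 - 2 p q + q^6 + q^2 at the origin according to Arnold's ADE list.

The Hessian of f at 0 has rank 1. Corank 1: A-series; mu = 5 gives A_5.

A5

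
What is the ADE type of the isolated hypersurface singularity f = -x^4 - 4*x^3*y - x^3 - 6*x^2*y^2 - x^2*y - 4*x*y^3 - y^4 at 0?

D_5

The Hessian of f at 0 is [[0, 0], [0, 0]] with rank 0, so corank 2. A Groebner basis of the Jacobian ideal J(f) in C{x,y} is {x*y^2, -x*y/4 + y^3, x^2 + x*y}; counting standard monomials gives mu = 5. Corank 2; j^3 = -x^2*(x + y) has shape L^2 M (L != M), so D-series; mu = 5 gives D_5.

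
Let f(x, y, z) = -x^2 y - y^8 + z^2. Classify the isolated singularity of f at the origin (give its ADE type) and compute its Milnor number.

Type D_9, Milnor number mu = 9.

The Hessian of f at 0 is [[0, 0, 0], [0, 0, 0], [0, 0, 2]] with rank 1, so corank 2. A Groebner basis of the Jacobian ideal J(f) in C{x,y,z} is {x^2/8 + y^7, x^3, x*y, z}; counting standard monomials gives mu = 9. Corank 2; j^3 = -x^2*y has shape L^2 M (L != M), so D-series; mu = 9 gives D_9.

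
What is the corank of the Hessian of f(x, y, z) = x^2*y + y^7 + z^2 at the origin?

2

The Hessian at 0 is [[0, 0, 0], [0, 0, 0], [0, 0, 2]] of rank 1; hence corank 2.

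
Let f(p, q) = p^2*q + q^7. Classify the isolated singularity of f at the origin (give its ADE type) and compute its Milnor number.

Type D_{8}, Milnor number mu = 8.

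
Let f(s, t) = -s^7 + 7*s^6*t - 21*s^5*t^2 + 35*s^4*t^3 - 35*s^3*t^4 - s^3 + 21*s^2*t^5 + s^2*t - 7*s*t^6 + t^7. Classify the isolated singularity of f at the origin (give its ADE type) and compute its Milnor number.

Type D_{8}, Milnor number mu = 8.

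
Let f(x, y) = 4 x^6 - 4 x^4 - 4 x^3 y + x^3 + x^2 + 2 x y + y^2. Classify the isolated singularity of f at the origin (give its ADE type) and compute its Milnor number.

Type A_{2}, Milnor number mu = 2.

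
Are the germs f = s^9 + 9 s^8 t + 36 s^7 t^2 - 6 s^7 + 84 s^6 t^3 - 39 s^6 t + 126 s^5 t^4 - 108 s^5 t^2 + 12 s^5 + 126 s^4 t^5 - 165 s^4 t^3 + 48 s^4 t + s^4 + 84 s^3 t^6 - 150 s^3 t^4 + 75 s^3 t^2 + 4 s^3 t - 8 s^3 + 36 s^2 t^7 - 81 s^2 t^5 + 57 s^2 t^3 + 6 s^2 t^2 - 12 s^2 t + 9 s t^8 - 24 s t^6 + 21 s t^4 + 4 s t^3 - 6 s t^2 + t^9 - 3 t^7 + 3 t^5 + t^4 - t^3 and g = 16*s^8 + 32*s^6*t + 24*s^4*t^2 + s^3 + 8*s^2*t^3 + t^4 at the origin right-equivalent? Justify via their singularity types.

Yes.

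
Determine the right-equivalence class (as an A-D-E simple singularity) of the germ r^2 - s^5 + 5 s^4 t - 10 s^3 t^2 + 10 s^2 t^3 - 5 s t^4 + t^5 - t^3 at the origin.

E_{8}

The Hessian of f at 0 is [[0, 0, 0], [0, 0, 0], [0, 0, 2]] with rank 1, so corank 2. A Groebner basis of the Jacobian ideal J(f) in C{s,t,r} is {s^4 - 4*s^3*t, t^2, r}; counting standard monomials gives mu = 8. Corank 2; j^3 = -t^3 is a perfect cube, so E-series; the 5-jet and mu = 8 give E_8.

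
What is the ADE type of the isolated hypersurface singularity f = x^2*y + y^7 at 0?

The Hessian of f at 0 has rank 0. Corank 2; j^3 = x^2*y has shape L^2 M (L != M), so D-series; mu = 8 gives D_8.

D_8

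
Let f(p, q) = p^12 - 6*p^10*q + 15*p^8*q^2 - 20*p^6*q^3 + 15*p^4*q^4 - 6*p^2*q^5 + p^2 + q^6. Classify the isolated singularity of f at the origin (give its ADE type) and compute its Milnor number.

The Hessian of f at 0 has rank 1. Corank 1: A-series; mu = 5 gives A_5.

Type A_5, Milnor number mu = 5.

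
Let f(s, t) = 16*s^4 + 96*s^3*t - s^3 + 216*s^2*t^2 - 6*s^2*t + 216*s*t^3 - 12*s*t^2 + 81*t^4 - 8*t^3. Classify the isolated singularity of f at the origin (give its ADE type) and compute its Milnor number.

Type E6, Milnor number mu = 6.

The Hessian of f at 0 has rank 0. Corank 2; j^3 = -(s + 2*t)^3 is a perfect cube, so E-series; the 4-jet and mu = 6 give E_6.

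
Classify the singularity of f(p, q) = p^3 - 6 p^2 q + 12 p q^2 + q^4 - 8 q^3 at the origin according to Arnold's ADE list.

The Hessian of f at 0 has rank 0. Corank 2; j^3 = (p - 2*q)^3 is a perfect cube, so E-series; the 4-jet and mu = 6 give E_6.

E_{6}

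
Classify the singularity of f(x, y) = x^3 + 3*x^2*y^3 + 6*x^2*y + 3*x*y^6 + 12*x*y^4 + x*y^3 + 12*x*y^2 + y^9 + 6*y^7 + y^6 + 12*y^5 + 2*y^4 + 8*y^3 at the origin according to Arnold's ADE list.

The Hessian of f at 0 has rank 0. Corank 2; j^3 = (x + 2*y)^3 is a perfect cube, so E-series; the 4-jet and mu = 7 give E_7.

E_{7}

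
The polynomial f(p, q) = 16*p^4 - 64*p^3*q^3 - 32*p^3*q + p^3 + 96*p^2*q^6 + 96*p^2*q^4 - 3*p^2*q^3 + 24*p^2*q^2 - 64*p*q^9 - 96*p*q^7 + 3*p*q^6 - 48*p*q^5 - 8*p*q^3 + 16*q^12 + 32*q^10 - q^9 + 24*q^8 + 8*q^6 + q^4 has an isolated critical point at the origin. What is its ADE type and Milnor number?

Type E_{6}, Milnor number mu = 6.

The Hessian of f at 0 has rank 0. Corank 2; j^3 = p^3 is a perfect cube, so E-series; the 4-jet and mu = 6 give E_6.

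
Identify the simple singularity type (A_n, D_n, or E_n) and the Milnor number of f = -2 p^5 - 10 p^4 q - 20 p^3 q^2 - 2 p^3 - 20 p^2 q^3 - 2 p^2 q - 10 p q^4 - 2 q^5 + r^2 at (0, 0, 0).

The Hessian of f at 0 has rank 1. Corank 2; j^3 = -2*p^2*(p + q) has shape L^2 M (L != M), so D-series; mu = 6 gives D_6.

Type D6, Milnor number mu = 6.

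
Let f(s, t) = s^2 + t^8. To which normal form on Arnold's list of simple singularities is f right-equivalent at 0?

The Hessian of f at 0 has rank 1. Corank 1: A-series; mu = 7 gives A_7.

A7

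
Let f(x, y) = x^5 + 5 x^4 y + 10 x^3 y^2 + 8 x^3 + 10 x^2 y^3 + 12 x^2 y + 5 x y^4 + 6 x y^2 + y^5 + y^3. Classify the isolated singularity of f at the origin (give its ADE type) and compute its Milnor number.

The Hessian of f at 0 is [[0, 0], [0, 0]] with rank 0, so corank 2. A Groebner basis of the Jacobian ideal J(f) in C{x,y} is {y^5, x*y^3 + 5*y^4/8, x^2 + x*y + y^2/4}; counting standard monomials gives mu = 8. Corank 2; j^3 = (2*x + y)^3 is a perfect cube, so E-series; the 5-jet and mu = 8 give E_8.

Type E_{8}, Milnor number mu = 8.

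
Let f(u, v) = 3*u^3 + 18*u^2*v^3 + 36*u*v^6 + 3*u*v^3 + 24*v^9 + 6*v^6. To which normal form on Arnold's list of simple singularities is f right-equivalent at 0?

E_{7}

The Hessian of f at 0 is [[0, 0], [0, 0]] with rank 0, so corank 2. A Groebner basis of the Jacobian ideal J(f) in C{u,v} is {u^3, u*v^2, 3*u^2 + v^3}; counting standard monomials gives mu = 7. Corank 2; j^3 = 3*u^3 is a perfect cube, so E-series; the 4-jet and mu = 7 give E_7.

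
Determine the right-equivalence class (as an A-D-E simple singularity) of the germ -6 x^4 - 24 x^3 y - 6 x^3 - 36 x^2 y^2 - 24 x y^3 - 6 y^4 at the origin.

E_{6}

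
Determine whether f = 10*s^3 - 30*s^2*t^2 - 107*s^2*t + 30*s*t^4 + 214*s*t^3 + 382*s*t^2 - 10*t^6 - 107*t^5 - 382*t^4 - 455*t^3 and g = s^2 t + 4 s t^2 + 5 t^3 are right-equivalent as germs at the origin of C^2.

Yes.

The Hessian of f at 0 has rank 0. Corank 2; j^3 = (2*s - 7*t)*(5*s^2 - 36*s*t + 65*t^2) splits into three distinct lines over C (the quadratic factor has nonzero discriminant), so D_4. The Hessian of g at 0 has rank 0. Corank 2; j^3 = t*(s^2 + 4*s*t + 5*t^2) splits into three distinct lines over C (the quadratic factor has nonzero discriminant), so D_4. Both have type D_4, hence right-equivalent.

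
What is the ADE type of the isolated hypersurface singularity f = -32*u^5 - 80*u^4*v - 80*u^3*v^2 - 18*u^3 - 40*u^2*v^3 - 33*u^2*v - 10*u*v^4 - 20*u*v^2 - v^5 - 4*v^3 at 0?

D_6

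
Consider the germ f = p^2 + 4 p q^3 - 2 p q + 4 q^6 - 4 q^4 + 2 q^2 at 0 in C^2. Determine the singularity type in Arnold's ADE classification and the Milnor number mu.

The Hessian of f at 0 is [[2, -2], [-2, 4]] with rank 2, so corank 0. A Groebner basis of the Jacobian ideal J(f) in C{p,q} is {p, q}; counting standard monomials gives mu = 1. Corank 0: nondegenerate Morse point, so A_1.

Type A1, Milnor number mu = 1.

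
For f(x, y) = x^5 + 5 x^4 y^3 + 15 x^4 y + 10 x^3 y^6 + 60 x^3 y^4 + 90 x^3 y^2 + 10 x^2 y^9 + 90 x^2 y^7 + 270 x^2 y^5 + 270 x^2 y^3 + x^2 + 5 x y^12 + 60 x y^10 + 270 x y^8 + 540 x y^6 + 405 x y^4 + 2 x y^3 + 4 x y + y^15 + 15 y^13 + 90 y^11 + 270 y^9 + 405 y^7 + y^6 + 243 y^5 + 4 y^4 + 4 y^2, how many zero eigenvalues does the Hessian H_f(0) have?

1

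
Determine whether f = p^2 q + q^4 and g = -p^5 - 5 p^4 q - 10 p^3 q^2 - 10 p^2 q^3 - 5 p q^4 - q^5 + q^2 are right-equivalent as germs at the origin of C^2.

No.

The Hessian of f at 0 is [[0, 0], [0, 0]] with rank 0, so corank 2. A Groebner basis of the Jacobian ideal J(f) in C{p,q} is {p^3, p^2/4 + q^3, p*q}; counting standard monomials gives mu = 5. Corank 2; j^3 = p^2*q has shape L^2 M (L != M), so D-series; mu = 5 gives D_5. The Hessian of g at 0 is [[0, 0], [0, 2]] with rank 1, so corank 1. A Groebner basis of the Jacobian ideal J(g) in C{p,q} is {p^4, q}; counting standard monomials gives mu = 4. Corank 1: A-series; mu = 4 gives A_4. f is D_5 but g is A_4, hence not right-equivalent.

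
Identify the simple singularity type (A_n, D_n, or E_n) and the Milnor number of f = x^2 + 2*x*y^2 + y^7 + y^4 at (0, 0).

The Hessian of f at 0 has rank 1. Corank 1: A-series; mu = 6 gives A_6.

Type A6, Milnor number mu = 6.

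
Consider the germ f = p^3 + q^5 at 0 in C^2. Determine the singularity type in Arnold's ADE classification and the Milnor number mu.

Type E8, Milnor number mu = 8.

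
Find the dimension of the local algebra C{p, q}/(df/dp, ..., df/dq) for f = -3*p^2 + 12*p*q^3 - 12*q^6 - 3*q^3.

2

The Hessian of f at 0 has rank 1. Corank 1: A-series; mu = 2 gives A_2.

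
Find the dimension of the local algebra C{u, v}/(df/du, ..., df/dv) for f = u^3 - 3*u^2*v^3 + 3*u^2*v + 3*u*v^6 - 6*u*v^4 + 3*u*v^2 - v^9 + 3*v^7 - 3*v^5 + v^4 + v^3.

The Hessian of f at 0 has rank 0. Corank 2; j^3 = (u + v)^3 is a perfect cube, so E-series; the 4-jet and mu = 6 give E_6.

6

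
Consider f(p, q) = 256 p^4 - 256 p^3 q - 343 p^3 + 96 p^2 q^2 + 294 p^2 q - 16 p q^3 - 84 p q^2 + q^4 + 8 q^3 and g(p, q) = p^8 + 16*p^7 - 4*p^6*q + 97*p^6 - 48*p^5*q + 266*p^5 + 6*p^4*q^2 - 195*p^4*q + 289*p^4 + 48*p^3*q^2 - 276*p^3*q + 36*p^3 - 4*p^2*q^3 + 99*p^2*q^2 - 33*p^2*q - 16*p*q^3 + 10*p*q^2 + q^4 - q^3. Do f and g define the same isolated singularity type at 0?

The Hessian of f at 0 has rank 0. Corank 2; j^3 = -(7*p - 2*q)^3 is a perfect cube, so E-series; the 4-jet and mu = 6 give E_6. The Hessian of g at 0 has rank 0. Corank 2; j^3 = (3*p - q)^2*(4*p - q) has shape L^2 M (L != M), so D-series; mu = 5 gives D_5. f is E_6 but g is D_5, hence not right-equivalent.

No.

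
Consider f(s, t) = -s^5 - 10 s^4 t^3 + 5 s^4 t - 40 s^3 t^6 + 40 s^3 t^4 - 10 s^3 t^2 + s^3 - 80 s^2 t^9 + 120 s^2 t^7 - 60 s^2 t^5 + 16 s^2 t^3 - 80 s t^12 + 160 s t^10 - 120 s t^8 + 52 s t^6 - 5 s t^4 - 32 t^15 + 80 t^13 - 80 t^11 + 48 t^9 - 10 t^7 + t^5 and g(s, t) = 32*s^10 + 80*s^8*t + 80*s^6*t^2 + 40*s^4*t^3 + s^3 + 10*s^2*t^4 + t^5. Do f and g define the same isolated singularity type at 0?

Yes.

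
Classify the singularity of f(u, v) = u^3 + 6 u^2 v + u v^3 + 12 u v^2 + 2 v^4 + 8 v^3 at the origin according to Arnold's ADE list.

E7

The Hessian of f at 0 has rank 0. Corank 2; j^3 = (u + 2*v)^3 is a perfect cube, so E-series; the 4-jet and mu = 7 give E_7.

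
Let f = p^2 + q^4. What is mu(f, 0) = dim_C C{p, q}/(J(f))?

3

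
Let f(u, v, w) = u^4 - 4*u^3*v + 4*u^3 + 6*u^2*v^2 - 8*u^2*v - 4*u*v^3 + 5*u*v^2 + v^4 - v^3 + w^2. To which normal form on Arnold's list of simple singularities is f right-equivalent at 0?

D_{5}

The Hessian of f at 0 has rank 1. Corank 2; j^3 = (u - v)*(2*u - v)^2 has shape L^2 M (L != M), so D-series; mu = 5 gives D_5.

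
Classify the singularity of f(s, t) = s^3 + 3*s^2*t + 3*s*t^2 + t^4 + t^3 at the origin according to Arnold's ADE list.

E_{6}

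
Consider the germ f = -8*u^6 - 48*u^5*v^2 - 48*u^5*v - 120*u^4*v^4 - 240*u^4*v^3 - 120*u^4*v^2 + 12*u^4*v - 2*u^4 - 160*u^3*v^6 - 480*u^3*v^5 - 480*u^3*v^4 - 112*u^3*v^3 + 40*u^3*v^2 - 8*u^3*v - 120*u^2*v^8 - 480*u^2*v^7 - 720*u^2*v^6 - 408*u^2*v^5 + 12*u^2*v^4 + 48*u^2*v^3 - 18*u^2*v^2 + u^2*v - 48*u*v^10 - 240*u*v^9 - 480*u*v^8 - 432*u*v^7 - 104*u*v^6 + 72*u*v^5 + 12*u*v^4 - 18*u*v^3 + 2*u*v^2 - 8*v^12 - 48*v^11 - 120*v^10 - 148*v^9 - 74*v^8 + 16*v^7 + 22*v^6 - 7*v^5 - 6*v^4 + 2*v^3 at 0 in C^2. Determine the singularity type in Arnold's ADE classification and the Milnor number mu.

The Hessian of f at 0 is [[0, 0], [0, 0]] with rank 0, so corank 2. A Groebner basis of the Jacobian ideal J(f) in C{u,v} is {v^3, u^2 + 2*v^2, u*v + v^2}; counting standard monomials gives mu = 4. Corank 2; j^3 = v*(u^2 + 2*u*v + 2*v^2) splits into three distinct lines over C (the quadratic factor has nonzero discriminant), so D_4.

Type D_4, Milnor number mu = 4.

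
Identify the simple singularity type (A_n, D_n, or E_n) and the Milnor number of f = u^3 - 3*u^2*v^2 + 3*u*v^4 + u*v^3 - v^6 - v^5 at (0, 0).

The Hessian of f at 0 is [[0, 0], [0, 0]] with rank 0, so corank 2. A Groebner basis of the Jacobian ideal J(f) in C{u,v} is {-u^2 + v^4 - v^3/3, u^3, u^2*v + u^2/3 + v^3/9, -u^2 + u*v^2 - v^3/3}; counting standard monomials gives mu = 7. Corank 2; j^3 = u^3 is a perfect cube, so E-series; the 4-jet and mu = 7 give E_7.

Type E7, Milnor number mu = 7.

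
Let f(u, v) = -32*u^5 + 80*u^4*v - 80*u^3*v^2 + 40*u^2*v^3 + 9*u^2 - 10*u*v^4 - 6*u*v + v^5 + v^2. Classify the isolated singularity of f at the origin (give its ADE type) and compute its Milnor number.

Type A_{4}, Milnor number mu = 4.

The Hessian of f at 0 is [[18, -6], [-6, 2]] with rank 1, so corank 1. A Groebner basis of the Jacobian ideal J(f) in C{u,v} is {v^4, u - v/3}; counting standard monomials gives mu = 4. Corank 1: A-series; mu = 4 gives A_4.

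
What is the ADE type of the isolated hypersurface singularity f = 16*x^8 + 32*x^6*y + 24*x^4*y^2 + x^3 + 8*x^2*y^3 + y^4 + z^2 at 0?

The Hessian of f at 0 has rank 1. Corank 2; j^3 = x^3 is a perfect cube, so E-series; the 4-jet and mu = 6 give E_6.

E_{6}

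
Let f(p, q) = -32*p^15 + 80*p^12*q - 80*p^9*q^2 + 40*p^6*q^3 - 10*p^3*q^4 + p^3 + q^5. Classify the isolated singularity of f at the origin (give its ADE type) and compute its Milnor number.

The Hessian of f at 0 has rank 0. Corank 2; j^3 = p^3 is a perfect cube, so E-series; the 5-jet and mu = 8 give E_8.

Type E_{8}, Milnor number mu = 8.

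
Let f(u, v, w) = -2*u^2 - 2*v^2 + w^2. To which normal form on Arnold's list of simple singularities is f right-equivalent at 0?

The Hessian of f at 0 has rank 3. Corank 0: nondegenerate Morse point, so A_1.

A_{1}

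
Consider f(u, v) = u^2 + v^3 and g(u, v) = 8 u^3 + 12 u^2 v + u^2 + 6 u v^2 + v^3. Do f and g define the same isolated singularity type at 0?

Yes.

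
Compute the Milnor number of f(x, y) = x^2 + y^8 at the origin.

7

The Hessian of f at 0 has rank 1. Corank 1: A-series; mu = 7 gives A_7.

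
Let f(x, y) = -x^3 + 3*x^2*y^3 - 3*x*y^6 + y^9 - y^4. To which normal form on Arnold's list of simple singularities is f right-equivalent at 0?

E_6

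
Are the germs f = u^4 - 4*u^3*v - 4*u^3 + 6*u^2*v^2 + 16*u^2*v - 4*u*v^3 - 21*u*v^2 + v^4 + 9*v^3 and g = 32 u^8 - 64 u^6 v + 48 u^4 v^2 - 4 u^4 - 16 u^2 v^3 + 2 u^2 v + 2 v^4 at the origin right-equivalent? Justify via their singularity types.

Yes.

The Hessian of f at 0 has rank 0. Corank 2; j^3 = -(u - v)*(2*u - 3*v)^2 has shape L^2 M (L != M), so D-series; mu = 5 gives D_5. The Hessian of g at 0 has rank 0. Corank 2; j^3 = 2*u^2*v has shape L^2 M (L != M), so D-series; mu = 5 gives D_5. Both have type D_5, hence right-equivalent.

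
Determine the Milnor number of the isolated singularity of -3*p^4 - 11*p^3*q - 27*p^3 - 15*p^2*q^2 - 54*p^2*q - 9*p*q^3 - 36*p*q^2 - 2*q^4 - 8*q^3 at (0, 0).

7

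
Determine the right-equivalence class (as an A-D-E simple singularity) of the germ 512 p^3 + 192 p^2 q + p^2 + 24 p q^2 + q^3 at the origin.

A2

The Hessian of f at 0 has rank 1. Corank 1: A-series; mu = 2 gives A_2.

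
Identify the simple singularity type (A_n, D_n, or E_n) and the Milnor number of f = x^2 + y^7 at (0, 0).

The Hessian of f at 0 is [[2, 0], [0, 0]] with rank 1, so corank 1. A Groebner basis of the Jacobian ideal J(f) in C{x,y} is {y^6, x}; counting standard monomials gives mu = 6. Corank 1: A-series; mu = 6 gives A_6.

Type A_{6}, Milnor number mu = 6.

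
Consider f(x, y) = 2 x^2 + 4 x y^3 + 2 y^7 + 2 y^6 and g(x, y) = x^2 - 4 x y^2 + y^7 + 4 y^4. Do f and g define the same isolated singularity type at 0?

Yes.

The Hessian of f at 0 has rank 1. Corank 1: A-series; mu = 6 gives A_6. The Hessian of g at 0 has rank 1. Corank 1: A-series; mu = 6 gives A_6. Both have type A_6, hence right-equivalent.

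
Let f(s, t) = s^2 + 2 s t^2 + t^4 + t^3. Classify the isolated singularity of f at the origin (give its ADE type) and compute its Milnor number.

Type A_{2}, Milnor number mu = 2.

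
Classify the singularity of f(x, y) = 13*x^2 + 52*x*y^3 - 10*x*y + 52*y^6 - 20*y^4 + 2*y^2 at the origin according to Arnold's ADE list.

The Hessian of f at 0 is [[26, -10], [-10, 4]] with rank 2, so corank 0. A Groebner basis of the Jacobian ideal J(f) in C{x,y} is {x, y}; counting standard monomials gives mu = 1. Corank 0: nondegenerate Morse point, so A_1.

A_{1}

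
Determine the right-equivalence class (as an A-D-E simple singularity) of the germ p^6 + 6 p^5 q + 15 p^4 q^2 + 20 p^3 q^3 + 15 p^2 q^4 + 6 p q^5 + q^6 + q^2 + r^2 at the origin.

A_5

The Hessian of f at 0 has rank 2. Corank 1: A-series; mu = 5 gives A_5.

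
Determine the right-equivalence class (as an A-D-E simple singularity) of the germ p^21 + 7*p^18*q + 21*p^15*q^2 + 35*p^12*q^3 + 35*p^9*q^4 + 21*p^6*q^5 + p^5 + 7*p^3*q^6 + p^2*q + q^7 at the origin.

D8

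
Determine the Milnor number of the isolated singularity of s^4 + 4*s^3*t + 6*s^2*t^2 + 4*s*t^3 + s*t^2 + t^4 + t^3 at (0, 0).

The Hessian of f at 0 has rank 0. Corank 2; j^3 = t^2*(s + t) has shape L^2 M (L != M), so D-series; mu = 5 gives D_5.

5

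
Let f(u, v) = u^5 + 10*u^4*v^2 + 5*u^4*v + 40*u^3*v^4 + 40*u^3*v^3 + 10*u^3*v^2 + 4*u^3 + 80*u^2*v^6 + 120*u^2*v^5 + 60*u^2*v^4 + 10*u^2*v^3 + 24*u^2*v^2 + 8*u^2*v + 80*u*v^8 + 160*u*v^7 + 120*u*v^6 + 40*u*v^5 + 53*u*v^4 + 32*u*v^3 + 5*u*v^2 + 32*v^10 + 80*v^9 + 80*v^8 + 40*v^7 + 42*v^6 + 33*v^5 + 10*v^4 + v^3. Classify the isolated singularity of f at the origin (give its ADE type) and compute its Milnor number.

The Hessian of f at 0 is [[0, 0], [0, 0]] with rank 0, so corank 2. A Groebner basis of the Jacobian ideal J(f) in C{u,v} is {u^3 + 773*u^2/2008 + 1295*u*v/4016 + 261*v^2/4016, u^2*v - 517*u^2/1004 - 783*u*v/2008 - 133*v^2/2008, 261*u^2/502 + u*v^2 + 271*u*v/1004 + 5*v^2/1004, -5*u^2/251 + 241*u*v/502 + v^3 + 123*v^2/502}; counting standard monomials gives mu = 6. Corank 2; j^3 = (u + v)*(2*u + v)^2 has shape L^2 M (L != M), so D-series; mu = 6 gives D_6.

Type D6, Milnor number mu = 6.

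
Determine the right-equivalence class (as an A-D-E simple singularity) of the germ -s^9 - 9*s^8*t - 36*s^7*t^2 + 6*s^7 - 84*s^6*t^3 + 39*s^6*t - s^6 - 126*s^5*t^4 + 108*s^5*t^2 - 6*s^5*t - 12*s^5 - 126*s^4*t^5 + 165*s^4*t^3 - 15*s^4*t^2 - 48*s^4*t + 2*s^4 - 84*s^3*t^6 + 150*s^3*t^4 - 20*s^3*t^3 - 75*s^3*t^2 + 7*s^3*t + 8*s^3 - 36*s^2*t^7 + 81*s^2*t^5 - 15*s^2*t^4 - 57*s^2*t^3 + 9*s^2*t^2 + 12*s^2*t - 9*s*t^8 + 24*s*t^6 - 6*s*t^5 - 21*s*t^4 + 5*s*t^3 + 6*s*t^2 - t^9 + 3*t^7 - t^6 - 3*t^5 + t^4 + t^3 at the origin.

E_7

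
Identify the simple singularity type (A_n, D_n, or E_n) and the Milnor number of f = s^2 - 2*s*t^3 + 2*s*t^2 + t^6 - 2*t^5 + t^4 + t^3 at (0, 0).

Type A_{2}, Milnor number mu = 2.

The Hessian of f at 0 is [[2, 0], [0, 0]] with rank 1, so corank 1. A Groebner basis of the Jacobian ideal J(f) in C{s,t} is {t^2, s}; counting standard monomials gives mu = 2. Corank 1: A-series; mu = 2 gives A_2.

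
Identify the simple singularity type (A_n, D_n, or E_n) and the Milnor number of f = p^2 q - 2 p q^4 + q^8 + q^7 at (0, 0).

Type D_{9}, Milnor number mu = 9.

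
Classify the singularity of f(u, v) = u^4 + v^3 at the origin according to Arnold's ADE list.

E_6

The Hessian of f at 0 has rank 0. Corank 2; j^3 = v^3 is a perfect cube, so E-series; the 4-jet and mu = 6 give E_6.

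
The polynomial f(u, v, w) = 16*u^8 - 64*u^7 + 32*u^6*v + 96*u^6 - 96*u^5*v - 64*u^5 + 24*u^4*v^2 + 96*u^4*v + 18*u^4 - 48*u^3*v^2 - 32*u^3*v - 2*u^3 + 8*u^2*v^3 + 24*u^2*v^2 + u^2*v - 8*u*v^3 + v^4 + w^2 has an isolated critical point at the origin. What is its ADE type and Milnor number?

Type D_{5}, Milnor number mu = 5.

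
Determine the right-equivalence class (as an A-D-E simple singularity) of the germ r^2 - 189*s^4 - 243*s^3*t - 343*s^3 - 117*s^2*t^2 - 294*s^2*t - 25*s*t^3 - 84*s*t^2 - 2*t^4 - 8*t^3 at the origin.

E7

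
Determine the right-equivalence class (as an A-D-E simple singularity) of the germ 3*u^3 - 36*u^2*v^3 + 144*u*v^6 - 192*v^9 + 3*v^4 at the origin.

E6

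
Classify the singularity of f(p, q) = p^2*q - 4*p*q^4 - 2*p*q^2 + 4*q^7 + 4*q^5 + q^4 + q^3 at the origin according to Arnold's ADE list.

D5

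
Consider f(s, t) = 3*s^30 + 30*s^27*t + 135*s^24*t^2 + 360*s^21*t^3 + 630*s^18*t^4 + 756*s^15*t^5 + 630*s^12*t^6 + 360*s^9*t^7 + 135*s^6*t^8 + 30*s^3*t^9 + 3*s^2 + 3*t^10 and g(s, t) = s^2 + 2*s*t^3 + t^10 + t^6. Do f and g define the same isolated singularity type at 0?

The Hessian of f at 0 has rank 1. Corank 1: A-series; mu = 9 gives A_9. The Hessian of g at 0 has rank 1. Corank 1: A-series; mu = 9 gives A_9. Both have type A_9, hence right-equivalent.

Yes.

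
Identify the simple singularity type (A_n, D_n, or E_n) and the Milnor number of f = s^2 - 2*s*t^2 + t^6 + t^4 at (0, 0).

The Hessian of f at 0 has rank 1. Corank 1: A-series; mu = 5 gives A_5.

Type A_5, Milnor number mu = 5.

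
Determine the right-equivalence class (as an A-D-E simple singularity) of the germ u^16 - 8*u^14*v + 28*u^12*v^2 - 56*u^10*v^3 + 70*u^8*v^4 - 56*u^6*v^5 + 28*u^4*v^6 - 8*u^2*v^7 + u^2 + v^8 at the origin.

A_{7}

The Hessian of f at 0 has rank 1. Corank 1: A-series; mu = 7 gives A_7.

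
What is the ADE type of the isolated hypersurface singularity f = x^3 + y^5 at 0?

E_8

The Hessian of f at 0 is [[0, 0], [0, 0]] with rank 0, so corank 2. A Groebner basis of the Jacobian ideal J(f) in C{x,y} is {y^4, x^2}; counting standard monomials gives mu = 8. Corank 2; j^3 = x^3 is a perfect cube, so E-series; the 5-jet and mu = 8 give E_8.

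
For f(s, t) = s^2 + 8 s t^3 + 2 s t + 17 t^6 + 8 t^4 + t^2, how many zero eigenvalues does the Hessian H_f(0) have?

The Hessian at 0 is [[2, 2], [2, 2]] of rank 1; hence corank 1.

1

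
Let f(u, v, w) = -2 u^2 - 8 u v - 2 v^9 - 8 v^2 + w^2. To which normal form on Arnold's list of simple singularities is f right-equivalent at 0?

A8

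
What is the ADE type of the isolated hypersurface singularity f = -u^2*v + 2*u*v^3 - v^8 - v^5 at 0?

The Hessian of f at 0 has rank 0. Corank 2; j^3 = -u^2*v has shape L^2 M (L != M), so D-series; mu = 9 gives D_9.

D_{9}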